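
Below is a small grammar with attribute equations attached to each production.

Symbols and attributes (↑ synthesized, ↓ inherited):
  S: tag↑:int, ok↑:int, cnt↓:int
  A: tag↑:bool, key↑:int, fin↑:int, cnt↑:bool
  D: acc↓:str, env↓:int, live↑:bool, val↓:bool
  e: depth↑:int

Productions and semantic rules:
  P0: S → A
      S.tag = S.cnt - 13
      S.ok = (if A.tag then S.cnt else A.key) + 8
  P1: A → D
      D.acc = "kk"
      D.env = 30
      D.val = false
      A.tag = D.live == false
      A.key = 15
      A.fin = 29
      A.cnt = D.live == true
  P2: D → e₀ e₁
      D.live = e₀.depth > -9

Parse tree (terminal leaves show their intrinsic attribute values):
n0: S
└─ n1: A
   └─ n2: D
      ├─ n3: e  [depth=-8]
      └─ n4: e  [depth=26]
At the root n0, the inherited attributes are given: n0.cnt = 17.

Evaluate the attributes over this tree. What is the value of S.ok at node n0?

23

1. n0.cnt = 17  [given at root]
2. n2.acc = "kk"  ["kk"]
3. n2.env = 30  [30]
4. n2.val = false  [false]
5. n3.depth = -8  [terminal]
6. n4.depth = 26  [terminal]
7. n2.live = true  [e₀.depth > -9]
8. n1.tag = false  [D.live == false]
9. n1.key = 15  [15]
10. n1.fin = 29  [29]
11. n1.cnt = true  [D.live == true]
12. n0.tag = 4  [S.cnt - 13]
13. n0.ok = 23  [(if A.tag then S.cnt else A.key) + 8]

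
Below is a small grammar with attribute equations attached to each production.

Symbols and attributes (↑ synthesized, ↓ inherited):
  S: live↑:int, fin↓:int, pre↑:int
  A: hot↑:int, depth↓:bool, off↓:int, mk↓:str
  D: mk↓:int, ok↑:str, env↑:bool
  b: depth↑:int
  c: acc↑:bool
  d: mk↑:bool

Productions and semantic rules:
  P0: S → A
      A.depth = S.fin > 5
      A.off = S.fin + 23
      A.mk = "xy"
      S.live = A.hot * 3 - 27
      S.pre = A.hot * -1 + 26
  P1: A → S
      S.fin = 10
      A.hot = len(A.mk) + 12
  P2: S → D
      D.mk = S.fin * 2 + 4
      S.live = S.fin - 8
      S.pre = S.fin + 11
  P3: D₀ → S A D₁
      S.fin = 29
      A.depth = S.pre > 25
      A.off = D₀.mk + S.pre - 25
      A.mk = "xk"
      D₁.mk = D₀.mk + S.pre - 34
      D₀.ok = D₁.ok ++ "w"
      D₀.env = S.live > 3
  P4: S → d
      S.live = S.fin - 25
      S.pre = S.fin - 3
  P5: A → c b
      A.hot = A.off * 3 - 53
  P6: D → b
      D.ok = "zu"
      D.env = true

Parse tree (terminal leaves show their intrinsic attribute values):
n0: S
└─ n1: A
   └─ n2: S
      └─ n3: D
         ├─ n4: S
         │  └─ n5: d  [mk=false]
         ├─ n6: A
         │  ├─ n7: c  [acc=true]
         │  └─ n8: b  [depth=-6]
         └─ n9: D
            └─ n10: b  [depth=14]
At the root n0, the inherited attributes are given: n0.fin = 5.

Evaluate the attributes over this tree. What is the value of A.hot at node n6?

22

1. n0.fin = 5  [given at root]
2. n1.depth = false  [S.fin > 5]
3. n1.off = 28  [S.fin + 23]
4. n1.mk = "xy"  ["xy"]
5. n2.fin = 10  [10]
6. n3.mk = 24  [S.fin * 2 + 4]
7. n4.fin = 29  [29]
8. n5.mk = false  [terminal]
9. n4.live = 4  [S.fin - 25]
10. n4.pre = 26  [S.fin - 3]
11. n6.depth = true  [S.pre > 25]
12. n6.off = 25  [D₀.mk + S.pre - 25]
13. n6.mk = "xk"  ["xk"]
14. n7.acc = true  [terminal]
15. n8.depth = -6  [terminal]
16. n6.hot = 22  [A.off * 3 - 53]
17. n9.mk = 16  [D₀.mk + S.pre - 34]
18. n10.depth = 14  [terminal]
19. n9.ok = "zu"  ["zu"]
20. n9.env = true  [true]
21. n3.ok = "zuw"  [D₁.ok ++ "w"]
22. n3.env = true  [S.live > 3]
23. n2.live = 2  [S.fin - 8]
24. n2.pre = 21  [S.fin + 11]
25. n1.hot = 14  [len(A.mk) + 12]
26. n0.live = 15  [A.hot * 3 - 27]
27. n0.pre = 12  [A.hot * -1 + 26]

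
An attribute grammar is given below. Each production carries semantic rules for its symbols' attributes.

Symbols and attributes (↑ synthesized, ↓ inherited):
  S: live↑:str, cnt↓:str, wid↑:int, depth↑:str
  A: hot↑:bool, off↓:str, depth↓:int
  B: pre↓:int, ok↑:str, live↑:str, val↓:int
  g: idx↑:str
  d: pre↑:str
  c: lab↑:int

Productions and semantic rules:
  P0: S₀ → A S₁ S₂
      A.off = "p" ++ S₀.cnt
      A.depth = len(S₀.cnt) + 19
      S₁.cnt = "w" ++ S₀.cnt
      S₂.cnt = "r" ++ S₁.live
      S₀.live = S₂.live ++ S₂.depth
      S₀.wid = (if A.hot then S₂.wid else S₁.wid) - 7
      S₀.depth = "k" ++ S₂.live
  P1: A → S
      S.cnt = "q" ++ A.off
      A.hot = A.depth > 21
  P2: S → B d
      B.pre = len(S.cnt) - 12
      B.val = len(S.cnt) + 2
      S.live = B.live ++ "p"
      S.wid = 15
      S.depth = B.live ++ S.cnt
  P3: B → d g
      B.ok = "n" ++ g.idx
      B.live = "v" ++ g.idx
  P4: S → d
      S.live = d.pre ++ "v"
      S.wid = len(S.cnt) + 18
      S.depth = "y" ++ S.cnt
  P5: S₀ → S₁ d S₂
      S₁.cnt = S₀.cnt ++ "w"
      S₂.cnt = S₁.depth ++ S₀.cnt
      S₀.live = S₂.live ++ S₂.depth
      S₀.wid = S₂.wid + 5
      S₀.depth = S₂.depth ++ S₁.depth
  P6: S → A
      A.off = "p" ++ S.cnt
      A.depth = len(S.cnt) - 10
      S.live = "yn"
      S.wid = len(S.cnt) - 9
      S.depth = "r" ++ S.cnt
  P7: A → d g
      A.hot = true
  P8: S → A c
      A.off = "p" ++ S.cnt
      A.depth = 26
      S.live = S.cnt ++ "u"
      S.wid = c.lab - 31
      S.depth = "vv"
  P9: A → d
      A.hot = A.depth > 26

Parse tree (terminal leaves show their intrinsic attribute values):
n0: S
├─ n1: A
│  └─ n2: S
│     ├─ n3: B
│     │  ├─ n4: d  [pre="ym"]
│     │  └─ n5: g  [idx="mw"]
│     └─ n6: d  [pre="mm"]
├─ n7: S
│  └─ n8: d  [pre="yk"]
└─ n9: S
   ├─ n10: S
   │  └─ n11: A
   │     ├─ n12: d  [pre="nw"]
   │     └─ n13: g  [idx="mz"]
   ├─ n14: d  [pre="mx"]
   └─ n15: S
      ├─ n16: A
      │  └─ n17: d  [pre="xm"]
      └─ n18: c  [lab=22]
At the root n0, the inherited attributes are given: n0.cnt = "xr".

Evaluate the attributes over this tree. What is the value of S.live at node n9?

1. n0.cnt = "xr"  [given at root]
2. n1.off = "pxr"  ["p" ++ S₀.cnt]
3. n1.depth = 21  [len(S₀.cnt) + 19]
4. n2.cnt = "qpxr"  ["q" ++ A.off]
5. n3.pre = -8  [len(S.cnt) - 12]
6. n3.val = 6  [len(S.cnt) + 2]
7. n4.pre = "ym"  [terminal]
8. n5.idx = "mw"  [terminal]
9. n3.ok = "nmw"  ["n" ++ g.idx]
10. n3.live = "vmw"  ["v" ++ g.idx]
11. n6.pre = "mm"  [terminal]
12. n2.live = "vmwp"  [B.live ++ "p"]
13. n2.wid = 15  [15]
14. n2.depth = "vmwqpxr"  [B.live ++ S.cnt]
15. n1.hot = false  [A.depth > 21]
16. n7.cnt = "wxr"  ["w" ++ S₀.cnt]
17. n8.pre = "yk"  [terminal]
18. n7.live = "ykv"  [d.pre ++ "v"]
19. n7.wid = 21  [len(S.cnt) + 18]
20. n7.depth = "ywxr"  ["y" ++ S.cnt]
21. n9.cnt = "rykv"  ["r" ++ S₁.live]
22. n10.cnt = "rykvw"  [S₀.cnt ++ "w"]
23. n11.off = "prykvw"  ["p" ++ S.cnt]
24. n11.depth = -5  [len(S.cnt) - 10]
25. n12.pre = "nw"  [terminal]
26. n13.idx = "mz"  [terminal]
27. n11.hot = true  [true]
28. n10.live = "yn"  ["yn"]
29. n10.wid = -4  [len(S.cnt) - 9]
30. n10.depth = "rrykvw"  ["r" ++ S.cnt]
31. n14.pre = "mx"  [terminal]
32. n15.cnt = "rrykvwrykv"  [S₁.depth ++ S₀.cnt]
33. n16.off = "prrykvwrykv"  ["p" ++ S.cnt]
34. n16.depth = 26  [26]
35. n17.pre = "xm"  [terminal]
36. n16.hot = false  [A.depth > 26]
37. n18.lab = 22  [terminal]
38. n15.live = "rrykvwrykvu"  [S.cnt ++ "u"]
39. n15.wid = -9  [c.lab - 31]
40. n15.depth = "vv"  ["vv"]
41. n9.live = "rrykvwrykvuvv"  [S₂.live ++ S₂.depth]
42. n9.wid = -4  [S₂.wid + 5]
43. n9.depth = "vvrrykvw"  [S₂.depth ++ S₁.depth]
44. n0.live = "rrykvwrykvuvvvvrrykvw"  [S₂.live ++ S₂.depth]
45. n0.wid = 14  [(if A.hot then S₂.wid else S₁.wid) - 7]
46. n0.depth = "krrykvwrykvuvv"  ["k" ++ S₂.live]

"rrykvwrykvuvv"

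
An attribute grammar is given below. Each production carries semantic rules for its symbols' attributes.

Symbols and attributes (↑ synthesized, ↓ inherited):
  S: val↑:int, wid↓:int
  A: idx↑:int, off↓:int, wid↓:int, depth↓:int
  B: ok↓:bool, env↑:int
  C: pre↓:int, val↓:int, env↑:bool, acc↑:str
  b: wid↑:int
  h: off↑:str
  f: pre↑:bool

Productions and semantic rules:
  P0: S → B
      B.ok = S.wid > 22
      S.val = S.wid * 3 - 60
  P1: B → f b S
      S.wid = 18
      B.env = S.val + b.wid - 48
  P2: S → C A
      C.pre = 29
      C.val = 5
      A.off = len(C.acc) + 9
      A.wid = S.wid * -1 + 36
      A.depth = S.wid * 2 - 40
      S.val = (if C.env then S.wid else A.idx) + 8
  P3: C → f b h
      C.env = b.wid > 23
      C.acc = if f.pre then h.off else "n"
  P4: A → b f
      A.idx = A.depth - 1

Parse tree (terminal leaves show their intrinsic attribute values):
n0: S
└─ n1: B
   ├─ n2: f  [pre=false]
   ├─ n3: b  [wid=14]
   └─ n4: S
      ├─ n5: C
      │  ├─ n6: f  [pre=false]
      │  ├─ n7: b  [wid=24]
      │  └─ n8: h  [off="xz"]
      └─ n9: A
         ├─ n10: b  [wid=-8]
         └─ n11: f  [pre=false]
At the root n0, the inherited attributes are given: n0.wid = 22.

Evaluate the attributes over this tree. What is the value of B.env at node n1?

1. n0.wid = 22  [given at root]
2. n1.ok = false  [S.wid > 22]
3. n2.pre = false  [terminal]
4. n3.wid = 14  [terminal]
5. n4.wid = 18  [18]
6. n5.pre = 29  [29]
7. n5.val = 5  [5]
8. n6.pre = false  [terminal]
9. n7.wid = 24  [terminal]
10. n8.off = "xz"  [terminal]
11. n5.env = true  [b.wid > 23]
12. n5.acc = "n"  [if f.pre then h.off else "n"]
13. n9.off = 10  [len(C.acc) + 9]
14. n9.wid = 18  [S.wid * -1 + 36]
15. n9.depth = -4  [S.wid * 2 - 40]
16. n10.wid = -8  [terminal]
17. n11.pre = false  [terminal]
18. n9.idx = -5  [A.depth - 1]
19. n4.val = 26  [(if C.env then S.wid else A.idx) + 8]
20. n1.env = -8  [S.val + b.wid - 48]
21. n0.val = 6  [S.wid * 3 - 60]

-8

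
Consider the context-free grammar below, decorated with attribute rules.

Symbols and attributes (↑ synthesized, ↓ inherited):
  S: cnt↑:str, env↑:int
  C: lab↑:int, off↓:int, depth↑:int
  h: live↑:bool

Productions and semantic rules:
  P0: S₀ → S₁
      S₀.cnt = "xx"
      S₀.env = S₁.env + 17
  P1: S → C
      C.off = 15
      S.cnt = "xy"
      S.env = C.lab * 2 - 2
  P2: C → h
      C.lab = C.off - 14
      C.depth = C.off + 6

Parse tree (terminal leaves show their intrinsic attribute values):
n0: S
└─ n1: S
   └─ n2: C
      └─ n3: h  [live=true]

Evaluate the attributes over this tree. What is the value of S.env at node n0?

1. n2.off = 15  [15]
2. n3.live = true  [terminal]
3. n2.lab = 1  [C.off - 14]
4. n2.depth = 21  [C.off + 6]
5. n1.cnt = "xy"  ["xy"]
6. n1.env = 0  [C.lab * 2 - 2]
7. n0.cnt = "xx"  ["xx"]
8. n0.env = 17  [S₁.env + 17]

17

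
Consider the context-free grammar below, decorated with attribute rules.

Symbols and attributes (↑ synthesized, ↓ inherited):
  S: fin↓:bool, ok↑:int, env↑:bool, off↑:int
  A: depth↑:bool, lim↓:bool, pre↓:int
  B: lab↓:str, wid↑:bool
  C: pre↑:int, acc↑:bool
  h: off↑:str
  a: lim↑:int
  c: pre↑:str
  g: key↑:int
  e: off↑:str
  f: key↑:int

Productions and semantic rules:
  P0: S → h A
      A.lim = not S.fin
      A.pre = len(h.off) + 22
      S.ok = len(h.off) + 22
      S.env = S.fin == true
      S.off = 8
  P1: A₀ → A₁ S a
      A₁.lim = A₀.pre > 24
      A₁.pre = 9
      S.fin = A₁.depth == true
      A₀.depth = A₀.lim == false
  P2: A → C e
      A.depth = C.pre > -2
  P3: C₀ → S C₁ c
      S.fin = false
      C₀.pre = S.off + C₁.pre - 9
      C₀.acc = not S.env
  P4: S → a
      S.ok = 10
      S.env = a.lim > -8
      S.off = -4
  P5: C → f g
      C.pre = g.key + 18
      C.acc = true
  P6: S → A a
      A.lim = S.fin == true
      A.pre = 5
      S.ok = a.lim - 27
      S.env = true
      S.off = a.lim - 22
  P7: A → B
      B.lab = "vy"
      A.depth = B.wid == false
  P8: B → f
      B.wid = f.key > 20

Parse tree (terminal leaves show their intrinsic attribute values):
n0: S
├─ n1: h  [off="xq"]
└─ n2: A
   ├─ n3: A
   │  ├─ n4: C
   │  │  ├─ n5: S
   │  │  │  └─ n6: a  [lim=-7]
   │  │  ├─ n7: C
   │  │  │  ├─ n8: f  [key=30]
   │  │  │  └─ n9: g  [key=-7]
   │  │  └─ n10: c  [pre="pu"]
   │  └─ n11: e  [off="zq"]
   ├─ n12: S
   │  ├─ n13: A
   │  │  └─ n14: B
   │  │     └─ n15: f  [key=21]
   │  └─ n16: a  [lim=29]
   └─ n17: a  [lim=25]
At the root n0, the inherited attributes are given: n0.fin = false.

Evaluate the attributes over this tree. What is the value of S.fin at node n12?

false

1. n0.fin = false  [given at root]
2. n1.off = "xq"  [terminal]
3. n2.lim = true  [not S.fin]
4. n2.pre = 24  [len(h.off) + 22]
5. n3.lim = false  [A₀.pre > 24]
6. n3.pre = 9  [9]
7. n5.fin = false  [false]
8. n6.lim = -7  [terminal]
9. n5.ok = 10  [10]
10. n5.env = true  [a.lim > -8]
11. n5.off = -4  [-4]
12. n8.key = 30  [terminal]
13. n9.key = -7  [terminal]
14. n7.pre = 11  [g.key + 18]
15. n7.acc = true  [true]
16. n10.pre = "pu"  [terminal]
17. n4.pre = -2  [S.off + C₁.pre - 9]
18. n4.acc = false  [not S.env]
19. n11.off = "zq"  [terminal]
20. n3.depth = false  [C.pre > -2]
21. n12.fin = false  [A₁.depth == true]
22. n13.lim = false  [S.fin == true]
23. n13.pre = 5  [5]
24. n14.lab = "vy"  ["vy"]
25. n15.key = 21  [terminal]
26. n14.wid = true  [f.key > 20]
27. n13.depth = false  [B.wid == false]
28. n16.lim = 29  [terminal]
29. n12.ok = 2  [a.lim - 27]
30. n12.env = true  [true]
31. n12.off = 7  [a.lim - 22]
32. n17.lim = 25  [terminal]
33. n2.depth = false  [A₀.lim == false]
34. n0.ok = 24  [len(h.off) + 22]
35. n0.env = false  [S.fin == true]
36. n0.off = 8  [8]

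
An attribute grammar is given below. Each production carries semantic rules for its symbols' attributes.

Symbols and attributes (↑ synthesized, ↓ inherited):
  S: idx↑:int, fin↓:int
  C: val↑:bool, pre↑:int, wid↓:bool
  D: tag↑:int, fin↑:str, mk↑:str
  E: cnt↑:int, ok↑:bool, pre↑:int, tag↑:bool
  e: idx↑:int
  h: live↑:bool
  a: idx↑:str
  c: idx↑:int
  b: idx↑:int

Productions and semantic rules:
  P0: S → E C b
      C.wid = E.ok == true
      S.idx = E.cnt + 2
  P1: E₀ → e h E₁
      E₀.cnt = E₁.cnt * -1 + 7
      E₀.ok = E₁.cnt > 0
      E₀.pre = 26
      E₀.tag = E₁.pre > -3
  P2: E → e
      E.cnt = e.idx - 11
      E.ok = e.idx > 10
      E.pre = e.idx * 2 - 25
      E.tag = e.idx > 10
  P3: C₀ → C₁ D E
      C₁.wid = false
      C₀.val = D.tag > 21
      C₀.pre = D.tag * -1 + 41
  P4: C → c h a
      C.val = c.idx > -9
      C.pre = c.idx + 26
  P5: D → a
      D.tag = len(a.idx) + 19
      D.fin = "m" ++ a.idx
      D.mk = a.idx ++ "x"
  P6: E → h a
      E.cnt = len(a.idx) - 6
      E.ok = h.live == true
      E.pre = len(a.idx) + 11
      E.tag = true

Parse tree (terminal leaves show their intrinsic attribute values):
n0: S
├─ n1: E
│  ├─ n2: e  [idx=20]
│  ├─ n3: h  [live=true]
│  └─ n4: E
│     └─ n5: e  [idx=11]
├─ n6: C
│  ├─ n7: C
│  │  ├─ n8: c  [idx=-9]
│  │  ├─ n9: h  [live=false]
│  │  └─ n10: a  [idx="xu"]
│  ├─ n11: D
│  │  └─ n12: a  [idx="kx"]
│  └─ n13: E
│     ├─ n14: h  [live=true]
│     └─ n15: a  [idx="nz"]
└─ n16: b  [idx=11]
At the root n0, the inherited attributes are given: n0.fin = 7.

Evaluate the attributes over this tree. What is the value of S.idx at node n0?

9

1. n0.fin = 7  [given at root]
2. n2.idx = 20  [terminal]
3. n3.live = true  [terminal]
4. n5.idx = 11  [terminal]
5. n4.cnt = 0  [e.idx - 11]
6. n4.ok = true  [e.idx > 10]
7. n4.pre = -3  [e.idx * 2 - 25]
8. n4.tag = true  [e.idx > 10]
9. n1.cnt = 7  [E₁.cnt * -1 + 7]
10. n1.ok = false  [E₁.cnt > 0]
11. n1.pre = 26  [26]
12. n1.tag = false  [E₁.pre > -3]
13. n6.wid = false  [E.ok == true]
14. n7.wid = false  [false]
15. n8.idx = -9  [terminal]
16. n9.live = false  [terminal]
17. n10.idx = "xu"  [terminal]
18. n7.val = false  [c.idx > -9]
19. n7.pre = 17  [c.idx + 26]
20. n12.idx = "kx"  [terminal]
21. n11.tag = 21  [len(a.idx) + 19]
22. n11.fin = "mkx"  ["m" ++ a.idx]
23. n11.mk = "kxx"  [a.idx ++ "x"]
24. n14.live = true  [terminal]
25. n15.idx = "nz"  [terminal]
26. n13.cnt = -4  [len(a.idx) - 6]
27. n13.ok = true  [h.live == true]
28. n13.pre = 13  [len(a.idx) + 11]
29. n13.tag = true  [true]
30. n6.val = false  [D.tag > 21]
31. n6.pre = 20  [D.tag * -1 + 41]
32. n16.idx = 11  [terminal]
33. n0.idx = 9  [E.cnt + 2]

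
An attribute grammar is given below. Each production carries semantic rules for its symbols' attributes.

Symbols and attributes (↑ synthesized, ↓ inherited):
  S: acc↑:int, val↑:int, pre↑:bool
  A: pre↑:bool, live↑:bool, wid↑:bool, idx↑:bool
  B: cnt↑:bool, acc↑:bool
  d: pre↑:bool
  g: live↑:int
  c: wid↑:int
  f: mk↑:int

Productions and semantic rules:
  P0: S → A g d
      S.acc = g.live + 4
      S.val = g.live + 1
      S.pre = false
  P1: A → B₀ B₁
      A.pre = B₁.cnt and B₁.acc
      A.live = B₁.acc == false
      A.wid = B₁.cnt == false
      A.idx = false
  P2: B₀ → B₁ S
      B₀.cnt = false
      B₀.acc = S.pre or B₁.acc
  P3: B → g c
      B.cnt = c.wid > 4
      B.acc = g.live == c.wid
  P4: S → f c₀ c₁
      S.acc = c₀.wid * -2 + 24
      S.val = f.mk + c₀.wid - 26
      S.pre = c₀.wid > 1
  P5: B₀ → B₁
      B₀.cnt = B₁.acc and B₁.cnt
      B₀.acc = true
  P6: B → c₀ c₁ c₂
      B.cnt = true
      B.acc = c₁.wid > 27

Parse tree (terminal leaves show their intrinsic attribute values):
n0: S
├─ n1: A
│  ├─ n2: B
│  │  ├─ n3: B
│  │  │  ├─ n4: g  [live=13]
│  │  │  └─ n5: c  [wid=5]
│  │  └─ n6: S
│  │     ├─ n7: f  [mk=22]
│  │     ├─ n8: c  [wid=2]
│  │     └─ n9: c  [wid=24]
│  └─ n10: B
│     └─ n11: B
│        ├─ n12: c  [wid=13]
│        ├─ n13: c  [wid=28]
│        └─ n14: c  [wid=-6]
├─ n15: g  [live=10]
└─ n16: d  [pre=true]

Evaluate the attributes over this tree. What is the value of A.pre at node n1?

1. n4.live = 13  [terminal]
2. n5.wid = 5  [terminal]
3. n3.cnt = true  [c.wid > 4]
4. n3.acc = false  [g.live == c.wid]
5. n7.mk = 22  [terminal]
6. n8.wid = 2  [terminal]
7. n9.wid = 24  [terminal]
8. n6.acc = 20  [c₀.wid * -2 + 24]
9. n6.val = -2  [f.mk + c₀.wid - 26]
10. n6.pre = true  [c₀.wid > 1]
11. n2.cnt = false  [false]
12. n2.acc = true  [S.pre or B₁.acc]
13. n12.wid = 13  [terminal]
14. n13.wid = 28  [terminal]
15. n14.wid = -6  [terminal]
16. n11.cnt = true  [true]
17. n11.acc = true  [c₁.wid > 27]
18. n10.cnt = true  [B₁.acc and B₁.cnt]
19. n10.acc = true  [true]
20. n1.pre = true  [B₁.cnt and B₁.acc]
21. n1.live = false  [B₁.acc == false]
22. n1.wid = false  [B₁.cnt == false]
23. n1.idx = false  [false]
24. n15.live = 10  [terminal]
25. n16.pre = true  [terminal]
26. n0.acc = 14  [g.live + 4]
27. n0.val = 11  [g.live + 1]
28. n0.pre = false  [false]

true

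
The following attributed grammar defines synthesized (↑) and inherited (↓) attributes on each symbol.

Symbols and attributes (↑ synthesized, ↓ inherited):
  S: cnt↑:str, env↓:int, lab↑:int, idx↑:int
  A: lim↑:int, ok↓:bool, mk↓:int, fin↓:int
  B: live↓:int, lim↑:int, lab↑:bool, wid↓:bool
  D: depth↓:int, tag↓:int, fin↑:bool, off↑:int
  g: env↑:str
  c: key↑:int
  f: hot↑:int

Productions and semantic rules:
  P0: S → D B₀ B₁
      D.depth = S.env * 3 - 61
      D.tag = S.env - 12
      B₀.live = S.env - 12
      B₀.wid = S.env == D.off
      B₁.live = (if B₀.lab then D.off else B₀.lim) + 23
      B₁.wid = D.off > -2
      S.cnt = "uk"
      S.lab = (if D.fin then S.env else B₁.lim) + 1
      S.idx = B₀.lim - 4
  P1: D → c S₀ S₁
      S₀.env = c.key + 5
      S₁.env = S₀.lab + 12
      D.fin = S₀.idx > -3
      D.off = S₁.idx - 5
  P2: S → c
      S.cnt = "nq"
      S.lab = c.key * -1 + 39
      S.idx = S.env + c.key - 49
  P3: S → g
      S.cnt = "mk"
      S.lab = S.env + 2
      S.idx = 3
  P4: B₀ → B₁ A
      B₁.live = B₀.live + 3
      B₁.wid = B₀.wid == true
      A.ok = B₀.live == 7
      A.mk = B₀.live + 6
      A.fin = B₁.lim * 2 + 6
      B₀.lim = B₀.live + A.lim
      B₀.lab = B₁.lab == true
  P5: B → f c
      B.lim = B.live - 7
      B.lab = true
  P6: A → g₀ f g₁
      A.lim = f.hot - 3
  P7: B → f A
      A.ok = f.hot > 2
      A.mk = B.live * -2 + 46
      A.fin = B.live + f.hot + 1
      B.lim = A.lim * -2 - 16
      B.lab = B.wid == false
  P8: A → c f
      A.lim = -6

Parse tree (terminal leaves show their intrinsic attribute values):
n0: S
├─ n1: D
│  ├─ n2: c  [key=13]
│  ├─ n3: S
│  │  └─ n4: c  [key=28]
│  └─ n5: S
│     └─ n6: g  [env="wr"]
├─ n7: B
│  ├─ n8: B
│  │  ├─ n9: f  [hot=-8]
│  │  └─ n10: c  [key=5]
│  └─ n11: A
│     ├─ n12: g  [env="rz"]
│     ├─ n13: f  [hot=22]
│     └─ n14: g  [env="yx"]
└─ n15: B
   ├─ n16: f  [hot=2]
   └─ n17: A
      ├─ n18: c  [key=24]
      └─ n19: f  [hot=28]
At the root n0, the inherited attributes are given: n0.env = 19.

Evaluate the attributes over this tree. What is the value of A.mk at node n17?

1. n0.env = 19  [given at root]
2. n1.depth = -4  [S.env * 3 - 61]
3. n1.tag = 7  [S.env - 12]
4. n2.key = 13  [terminal]
5. n3.env = 18  [c.key + 5]
6. n4.key = 28  [terminal]
7. n3.cnt = "nq"  ["nq"]
8. n3.lab = 11  [c.key * -1 + 39]
9. n3.idx = -3  [S.env + c.key - 49]
10. n5.env = 23  [S₀.lab + 12]
11. n6.env = "wr"  [terminal]
12. n5.cnt = "mk"  ["mk"]
13. n5.lab = 25  [S.env + 2]
14. n5.idx = 3  [3]
15. n1.fin = false  [S₀.idx > -3]
16. n1.off = -2  [S₁.idx - 5]
17. n7.live = 7  [S.env - 12]
18. n7.wid = false  [S.env == D.off]
19. n8.live = 10  [B₀.live + 3]
20. n8.wid = false  [B₀.wid == true]
21. n9.hot = -8  [terminal]
22. n10.key = 5  [terminal]
23. n8.lim = 3  [B.live - 7]
24. n8.lab = true  [true]
25. n11.ok = true  [B₀.live == 7]
26. n11.mk = 13  [B₀.live + 6]
27. n11.fin = 12  [B₁.lim * 2 + 6]
28. n12.env = "rz"  [terminal]
29. n13.hot = 22  [terminal]
30. n14.env = "yx"  [terminal]
31. n11.lim = 19  [f.hot - 3]
32. n7.lim = 26  [B₀.live + A.lim]
33. n7.lab = true  [B₁.lab == true]
34. n15.live = 21  [(if B₀.lab then D.off else B₀.lim) + 23]
35. n15.wid = false  [D.off > -2]
36. n16.hot = 2  [terminal]
37. n17.ok = false  [f.hot > 2]
38. n17.mk = 4  [B.live * -2 + 46]
39. n17.fin = 24  [B.live + f.hot + 1]
40. n18.key = 24  [terminal]
41. n19.hot = 28  [terminal]
42. n17.lim = -6  [-6]
43. n15.lim = -4  [A.lim * -2 - 16]
44. n15.lab = true  [B.wid == false]
45. n0.cnt = "uk"  ["uk"]
46. n0.lab = -3  [(if D.fin then S.env else B₁.lim) + 1]
47. n0.idx = 22  [B₀.lim - 4]

4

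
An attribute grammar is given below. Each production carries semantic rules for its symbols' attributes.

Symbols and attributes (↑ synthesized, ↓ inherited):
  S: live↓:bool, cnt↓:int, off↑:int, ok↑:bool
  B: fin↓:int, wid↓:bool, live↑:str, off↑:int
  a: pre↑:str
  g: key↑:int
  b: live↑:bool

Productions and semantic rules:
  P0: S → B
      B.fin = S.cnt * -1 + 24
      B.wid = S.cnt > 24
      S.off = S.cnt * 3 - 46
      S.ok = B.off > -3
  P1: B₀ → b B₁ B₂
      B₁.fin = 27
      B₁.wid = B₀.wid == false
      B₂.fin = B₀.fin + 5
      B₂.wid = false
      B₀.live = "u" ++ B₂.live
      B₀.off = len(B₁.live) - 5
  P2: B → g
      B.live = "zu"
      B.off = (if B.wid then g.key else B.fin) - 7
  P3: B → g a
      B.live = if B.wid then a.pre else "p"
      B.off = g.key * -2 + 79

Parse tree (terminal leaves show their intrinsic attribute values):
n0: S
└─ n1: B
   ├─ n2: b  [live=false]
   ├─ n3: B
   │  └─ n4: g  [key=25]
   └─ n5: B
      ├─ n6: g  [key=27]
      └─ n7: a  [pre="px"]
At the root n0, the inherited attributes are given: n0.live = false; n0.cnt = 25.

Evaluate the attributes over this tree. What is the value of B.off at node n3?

20

1. n0.live = false  [given at root]
2. n0.cnt = 25  [given at root]
3. n1.fin = -1  [S.cnt * -1 + 24]
4. n1.wid = true  [S.cnt > 24]
5. n2.live = false  [terminal]
6. n3.fin = 27  [27]
7. n3.wid = false  [B₀.wid == false]
8. n4.key = 25  [terminal]
9. n3.live = "zu"  ["zu"]
10. n3.off = 20  [(if B.wid then g.key else B.fin) - 7]
11. n5.fin = 4  [B₀.fin + 5]
12. n5.wid = false  [false]
13. n6.key = 27  [terminal]
14. n7.pre = "px"  [terminal]
15. n5.live = "p"  [if B.wid then a.pre else "p"]
16. n5.off = 25  [g.key * -2 + 79]
17. n1.live = "up"  ["u" ++ B₂.live]
18. n1.off = -3  [len(B₁.live) - 5]
19. n0.off = 29  [S.cnt * 3 - 46]
20. n0.ok = false  [B.off > -3]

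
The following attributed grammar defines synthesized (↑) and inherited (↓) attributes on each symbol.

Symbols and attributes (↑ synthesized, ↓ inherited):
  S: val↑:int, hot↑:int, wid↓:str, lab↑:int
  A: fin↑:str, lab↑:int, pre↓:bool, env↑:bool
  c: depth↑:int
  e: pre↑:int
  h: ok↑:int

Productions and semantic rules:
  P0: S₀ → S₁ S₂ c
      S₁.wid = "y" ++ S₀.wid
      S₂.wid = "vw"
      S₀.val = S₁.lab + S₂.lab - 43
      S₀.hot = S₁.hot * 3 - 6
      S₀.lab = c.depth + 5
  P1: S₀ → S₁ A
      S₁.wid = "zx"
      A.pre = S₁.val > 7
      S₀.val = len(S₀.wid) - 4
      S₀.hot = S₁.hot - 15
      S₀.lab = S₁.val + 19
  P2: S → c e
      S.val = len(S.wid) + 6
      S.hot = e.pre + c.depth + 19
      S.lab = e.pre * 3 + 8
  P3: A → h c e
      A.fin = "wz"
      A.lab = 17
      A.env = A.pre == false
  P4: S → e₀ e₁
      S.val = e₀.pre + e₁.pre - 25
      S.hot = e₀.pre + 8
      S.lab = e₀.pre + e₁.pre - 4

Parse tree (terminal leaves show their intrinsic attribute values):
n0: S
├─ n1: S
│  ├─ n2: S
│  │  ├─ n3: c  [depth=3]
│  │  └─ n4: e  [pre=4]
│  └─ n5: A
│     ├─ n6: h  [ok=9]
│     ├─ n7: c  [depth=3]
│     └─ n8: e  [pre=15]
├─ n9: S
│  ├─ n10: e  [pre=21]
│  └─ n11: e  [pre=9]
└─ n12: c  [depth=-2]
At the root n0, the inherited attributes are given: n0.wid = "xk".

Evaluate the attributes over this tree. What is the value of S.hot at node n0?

27

1. n0.wid = "xk"  [given at root]
2. n1.wid = "yxk"  ["y" ++ S₀.wid]
3. n2.wid = "zx"  ["zx"]
4. n3.depth = 3  [terminal]
5. n4.pre = 4  [terminal]
6. n2.val = 8  [len(S.wid) + 6]
7. n2.hot = 26  [e.pre + c.depth + 19]
8. n2.lab = 20  [e.pre * 3 + 8]
9. n5.pre = true  [S₁.val > 7]
10. n6.ok = 9  [terminal]
11. n7.depth = 3  [terminal]
12. n8.pre = 15  [terminal]
13. n5.fin = "wz"  ["wz"]
14. n5.lab = 17  [17]
15. n5.env = false  [A.pre == false]
16. n1.val = -1  [len(S₀.wid) - 4]
17. n1.hot = 11  [S₁.hot - 15]
18. n1.lab = 27  [S₁.val + 19]
19. n9.wid = "vw"  ["vw"]
20. n10.pre = 21  [terminal]
21. n11.pre = 9  [terminal]
22. n9.val = 5  [e₀.pre + e₁.pre - 25]
23. n9.hot = 29  [e₀.pre + 8]
24. n9.lab = 26  [e₀.pre + e₁.pre - 4]
25. n12.depth = -2  [terminal]
26. n0.val = 10  [S₁.lab + S₂.lab - 43]
27. n0.hot = 27  [S₁.hot * 3 - 6]
28. n0.lab = 3  [c.depth + 5]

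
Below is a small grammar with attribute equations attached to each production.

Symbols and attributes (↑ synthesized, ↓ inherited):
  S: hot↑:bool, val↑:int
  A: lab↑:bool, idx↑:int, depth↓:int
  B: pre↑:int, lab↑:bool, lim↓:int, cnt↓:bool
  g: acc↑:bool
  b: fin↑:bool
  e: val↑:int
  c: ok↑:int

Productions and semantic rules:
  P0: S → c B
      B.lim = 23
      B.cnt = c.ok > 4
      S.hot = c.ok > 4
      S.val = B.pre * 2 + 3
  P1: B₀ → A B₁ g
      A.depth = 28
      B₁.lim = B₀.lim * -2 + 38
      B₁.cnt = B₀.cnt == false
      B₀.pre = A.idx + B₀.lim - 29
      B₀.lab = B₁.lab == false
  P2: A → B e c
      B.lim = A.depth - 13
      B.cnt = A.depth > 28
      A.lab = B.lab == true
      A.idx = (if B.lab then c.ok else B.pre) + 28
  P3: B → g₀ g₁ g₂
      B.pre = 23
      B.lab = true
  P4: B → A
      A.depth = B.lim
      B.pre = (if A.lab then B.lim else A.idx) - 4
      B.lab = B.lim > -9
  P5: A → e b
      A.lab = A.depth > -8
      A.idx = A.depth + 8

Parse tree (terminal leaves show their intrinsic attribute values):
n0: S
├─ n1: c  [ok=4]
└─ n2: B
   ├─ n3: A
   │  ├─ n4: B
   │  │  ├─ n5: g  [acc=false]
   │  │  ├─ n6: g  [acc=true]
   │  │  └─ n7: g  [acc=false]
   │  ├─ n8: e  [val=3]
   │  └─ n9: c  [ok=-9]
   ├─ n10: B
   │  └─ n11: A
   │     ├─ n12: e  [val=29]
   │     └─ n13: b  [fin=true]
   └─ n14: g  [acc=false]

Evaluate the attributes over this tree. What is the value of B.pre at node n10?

-4

1. n1.ok = 4  [terminal]
2. n2.lim = 23  [23]
3. n2.cnt = false  [c.ok > 4]
4. n3.depth = 28  [28]
5. n4.lim = 15  [A.depth - 13]
6. n4.cnt = false  [A.depth > 28]
7. n5.acc = false  [terminal]
8. n6.acc = true  [terminal]
9. n7.acc = false  [terminal]
10. n4.pre = 23  [23]
11. n4.lab = true  [true]
12. n8.val = 3  [terminal]
13. n9.ok = -9  [terminal]
14. n3.lab = true  [B.lab == true]
15. n3.idx = 19  [(if B.lab then c.ok else B.pre) + 28]
16. n10.lim = -8  [B₀.lim * -2 + 38]
17. n10.cnt = true  [B₀.cnt == false]
18. n11.depth = -8  [B.lim]
19. n12.val = 29  [terminal]
20. n13.fin = true  [terminal]
21. n11.lab = false  [A.depth > -8]
22. n11.idx = 0  [A.depth + 8]
23. n10.pre = -4  [(if A.lab then B.lim else A.idx) - 4]
24. n10.lab = true  [B.lim > -9]
25. n14.acc = false  [terminal]
26. n2.pre = 13  [A.idx + B₀.lim - 29]
27. n2.lab = false  [B₁.lab == false]
28. n0.hot = false  [c.ok > 4]
29. n0.val = 29  [B.pre * 2 + 3]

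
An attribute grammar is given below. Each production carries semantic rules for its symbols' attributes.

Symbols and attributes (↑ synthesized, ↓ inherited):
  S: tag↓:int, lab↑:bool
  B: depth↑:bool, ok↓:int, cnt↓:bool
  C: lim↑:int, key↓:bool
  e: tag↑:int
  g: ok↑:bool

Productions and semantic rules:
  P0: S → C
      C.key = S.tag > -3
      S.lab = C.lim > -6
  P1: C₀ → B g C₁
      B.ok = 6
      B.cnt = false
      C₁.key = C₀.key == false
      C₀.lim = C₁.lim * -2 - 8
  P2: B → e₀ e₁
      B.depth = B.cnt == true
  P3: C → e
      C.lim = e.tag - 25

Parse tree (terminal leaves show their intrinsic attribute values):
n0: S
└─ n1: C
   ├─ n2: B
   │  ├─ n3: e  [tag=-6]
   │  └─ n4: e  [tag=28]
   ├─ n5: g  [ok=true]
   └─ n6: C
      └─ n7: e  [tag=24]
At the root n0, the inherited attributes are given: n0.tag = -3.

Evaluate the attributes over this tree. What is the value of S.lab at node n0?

false

1. n0.tag = -3  [given at root]
2. n1.key = false  [S.tag > -3]
3. n2.ok = 6  [6]
4. n2.cnt = false  [false]
5. n3.tag = -6  [terminal]
6. n4.tag = 28  [terminal]
7. n2.depth = false  [B.cnt == true]
8. n5.ok = true  [terminal]
9. n6.key = true  [C₀.key == false]
10. n7.tag = 24  [terminal]
11. n6.lim = -1  [e.tag - 25]
12. n1.lim = -6  [C₁.lim * -2 - 8]
13. n0.lab = false  [C.lim > -6]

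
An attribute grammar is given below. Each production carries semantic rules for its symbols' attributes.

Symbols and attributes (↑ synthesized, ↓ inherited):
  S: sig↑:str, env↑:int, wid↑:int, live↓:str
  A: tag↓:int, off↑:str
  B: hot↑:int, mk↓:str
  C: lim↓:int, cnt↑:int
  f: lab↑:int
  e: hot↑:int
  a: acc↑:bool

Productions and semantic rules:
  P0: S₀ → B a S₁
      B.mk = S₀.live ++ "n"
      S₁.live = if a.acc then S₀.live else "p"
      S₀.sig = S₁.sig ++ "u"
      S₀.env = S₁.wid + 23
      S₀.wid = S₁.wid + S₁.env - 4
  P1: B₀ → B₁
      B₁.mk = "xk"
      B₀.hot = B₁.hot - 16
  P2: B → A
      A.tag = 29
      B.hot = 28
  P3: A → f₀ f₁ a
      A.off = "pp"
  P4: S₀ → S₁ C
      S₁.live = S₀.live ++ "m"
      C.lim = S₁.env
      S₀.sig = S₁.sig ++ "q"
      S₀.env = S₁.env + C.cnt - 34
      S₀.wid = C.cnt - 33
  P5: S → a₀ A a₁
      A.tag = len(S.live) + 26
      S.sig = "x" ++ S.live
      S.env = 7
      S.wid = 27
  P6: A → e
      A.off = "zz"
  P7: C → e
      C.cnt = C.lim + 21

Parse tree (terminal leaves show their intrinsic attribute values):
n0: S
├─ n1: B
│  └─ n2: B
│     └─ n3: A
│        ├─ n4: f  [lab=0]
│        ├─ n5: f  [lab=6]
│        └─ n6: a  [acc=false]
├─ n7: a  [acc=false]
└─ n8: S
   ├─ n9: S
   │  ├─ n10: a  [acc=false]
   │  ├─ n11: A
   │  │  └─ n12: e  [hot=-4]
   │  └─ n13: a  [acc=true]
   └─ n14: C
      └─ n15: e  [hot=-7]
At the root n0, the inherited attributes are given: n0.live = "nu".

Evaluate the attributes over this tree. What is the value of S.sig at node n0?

1. n0.live = "nu"  [given at root]
2. n1.mk = "nun"  [S₀.live ++ "n"]
3. n2.mk = "xk"  ["xk"]
4. n3.tag = 29  [29]
5. n4.lab = 0  [terminal]
6. n5.lab = 6  [terminal]
7. n6.acc = false  [terminal]
8. n3.off = "pp"  ["pp"]
9. n2.hot = 28  [28]
10. n1.hot = 12  [B₁.hot - 16]
11. n7.acc = false  [terminal]
12. n8.live = "p"  [if a.acc then S₀.live else "p"]
13. n9.live = "pm"  [S₀.live ++ "m"]
14. n10.acc = false  [terminal]
15. n11.tag = 28  [len(S.live) + 26]
16. n12.hot = -4  [terminal]
17. n11.off = "zz"  ["zz"]
18. n13.acc = true  [terminal]
19. n9.sig = "xpm"  ["x" ++ S.live]
20. n9.env = 7  [7]
21. n9.wid = 27  [27]
22. n14.lim = 7  [S₁.env]
23. n15.hot = -7  [terminal]
24. n14.cnt = 28  [C.lim + 21]
25. n8.sig = "xpmq"  [S₁.sig ++ "q"]
26. n8.env = 1  [S₁.env + C.cnt - 34]
27. n8.wid = -5  [C.cnt - 33]
28. n0.sig = "xpmqu"  [S₁.sig ++ "u"]
29. n0.env = 18  [S₁.wid + 23]
30. n0.wid = -8  [S₁.wid + S₁.env - 4]

"xpmqu"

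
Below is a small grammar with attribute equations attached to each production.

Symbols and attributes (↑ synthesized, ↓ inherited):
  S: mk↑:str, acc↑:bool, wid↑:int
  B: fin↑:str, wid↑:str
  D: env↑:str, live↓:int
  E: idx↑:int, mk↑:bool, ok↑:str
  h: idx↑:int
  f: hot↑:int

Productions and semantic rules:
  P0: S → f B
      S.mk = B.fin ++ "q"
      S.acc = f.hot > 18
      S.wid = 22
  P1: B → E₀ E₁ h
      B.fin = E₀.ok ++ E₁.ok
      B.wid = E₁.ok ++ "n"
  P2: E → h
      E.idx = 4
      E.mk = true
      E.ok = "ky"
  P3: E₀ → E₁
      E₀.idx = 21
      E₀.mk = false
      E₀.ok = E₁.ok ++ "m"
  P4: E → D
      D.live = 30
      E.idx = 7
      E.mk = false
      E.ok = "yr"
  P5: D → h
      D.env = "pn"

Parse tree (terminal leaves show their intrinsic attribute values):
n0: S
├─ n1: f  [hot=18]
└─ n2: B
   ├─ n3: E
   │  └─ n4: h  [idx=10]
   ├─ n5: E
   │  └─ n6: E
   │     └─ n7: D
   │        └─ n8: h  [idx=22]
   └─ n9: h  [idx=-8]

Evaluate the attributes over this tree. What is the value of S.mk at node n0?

"kyyrmq"

1. n1.hot = 18  [terminal]
2. n4.idx = 10  [terminal]
3. n3.idx = 4  [4]
4. n3.mk = true  [true]
5. n3.ok = "ky"  ["ky"]
6. n7.live = 30  [30]
7. n8.idx = 22  [terminal]
8. n7.env = "pn"  ["pn"]
9. n6.idx = 7  [7]
10. n6.mk = false  [false]
11. n6.ok = "yr"  ["yr"]
12. n5.idx = 21  [21]
13. n5.mk = false  [false]
14. n5.ok = "yrm"  [E₁.ok ++ "m"]
15. n9.idx = -8  [terminal]
16. n2.fin = "kyyrm"  [E₀.ok ++ E₁.ok]
17. n2.wid = "yrmn"  [E₁.ok ++ "n"]
18. n0.mk = "kyyrmq"  [B.fin ++ "q"]
19. n0.acc = false  [f.hot > 18]
20. n0.wid = 22  [22]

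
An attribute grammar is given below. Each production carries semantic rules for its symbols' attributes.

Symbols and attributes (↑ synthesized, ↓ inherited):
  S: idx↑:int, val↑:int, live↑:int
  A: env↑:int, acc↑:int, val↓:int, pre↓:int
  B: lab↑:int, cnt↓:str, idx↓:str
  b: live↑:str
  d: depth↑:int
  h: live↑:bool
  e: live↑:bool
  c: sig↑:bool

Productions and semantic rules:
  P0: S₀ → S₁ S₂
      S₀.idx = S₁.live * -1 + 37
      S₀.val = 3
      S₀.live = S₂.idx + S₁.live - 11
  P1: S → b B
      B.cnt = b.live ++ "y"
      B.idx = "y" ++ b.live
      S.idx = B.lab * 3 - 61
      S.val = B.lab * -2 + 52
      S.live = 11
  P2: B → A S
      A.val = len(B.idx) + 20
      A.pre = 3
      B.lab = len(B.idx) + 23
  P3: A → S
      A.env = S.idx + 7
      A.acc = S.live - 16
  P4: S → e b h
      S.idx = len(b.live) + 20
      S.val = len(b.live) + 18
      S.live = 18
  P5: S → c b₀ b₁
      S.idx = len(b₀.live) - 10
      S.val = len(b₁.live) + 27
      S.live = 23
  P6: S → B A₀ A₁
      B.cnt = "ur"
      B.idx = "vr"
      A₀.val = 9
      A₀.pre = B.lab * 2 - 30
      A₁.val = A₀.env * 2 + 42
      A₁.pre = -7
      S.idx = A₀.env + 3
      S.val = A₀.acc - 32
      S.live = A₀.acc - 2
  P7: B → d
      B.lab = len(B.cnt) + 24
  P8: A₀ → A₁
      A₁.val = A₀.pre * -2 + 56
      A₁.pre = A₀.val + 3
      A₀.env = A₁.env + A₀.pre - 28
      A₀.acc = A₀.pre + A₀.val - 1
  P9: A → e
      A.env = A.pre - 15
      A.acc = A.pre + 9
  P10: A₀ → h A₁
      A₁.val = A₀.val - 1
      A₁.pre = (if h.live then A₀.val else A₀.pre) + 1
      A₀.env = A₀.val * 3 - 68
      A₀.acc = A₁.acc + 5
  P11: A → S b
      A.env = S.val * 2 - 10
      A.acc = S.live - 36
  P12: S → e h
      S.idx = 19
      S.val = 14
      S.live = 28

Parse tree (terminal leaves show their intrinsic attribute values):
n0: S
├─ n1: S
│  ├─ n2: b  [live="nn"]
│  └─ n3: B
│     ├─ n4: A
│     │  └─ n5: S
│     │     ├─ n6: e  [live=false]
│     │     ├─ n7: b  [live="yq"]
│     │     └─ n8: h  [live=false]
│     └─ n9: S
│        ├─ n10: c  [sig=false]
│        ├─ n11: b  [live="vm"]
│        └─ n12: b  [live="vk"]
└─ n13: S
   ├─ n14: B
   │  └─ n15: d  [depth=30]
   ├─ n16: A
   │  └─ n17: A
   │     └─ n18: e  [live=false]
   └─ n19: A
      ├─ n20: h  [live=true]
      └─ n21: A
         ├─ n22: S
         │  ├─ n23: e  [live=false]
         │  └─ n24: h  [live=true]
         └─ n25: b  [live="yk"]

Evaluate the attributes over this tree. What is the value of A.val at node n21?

1. n2.live = "nn"  [terminal]
2. n3.cnt = "nny"  [b.live ++ "y"]
3. n3.idx = "ynn"  ["y" ++ b.live]
4. n4.val = 23  [len(B.idx) + 20]
5. n4.pre = 3  [3]
6. n6.live = false  [terminal]
7. n7.live = "yq"  [terminal]
8. n8.live = false  [terminal]
9. n5.idx = 22  [len(b.live) + 20]
10. n5.val = 20  [len(b.live) + 18]
11. n5.live = 18  [18]
12. n4.env = 29  [S.idx + 7]
13. n4.acc = 2  [S.live - 16]
14. n10.sig = false  [terminal]
15. n11.live = "vm"  [terminal]
16. n12.live = "vk"  [terminal]
17. n9.idx = -8  [len(b₀.live) - 10]
18. n9.val = 29  [len(b₁.live) + 27]
19. n9.live = 23  [23]
20. n3.lab = 26  [len(B.idx) + 23]
21. n1.idx = 17  [B.lab * 3 - 61]
22. n1.val = 0  [B.lab * -2 + 52]
23. n1.live = 11  [11]
24. n14.cnt = "ur"  ["ur"]
25. n14.idx = "vr"  ["vr"]
26. n15.depth = 30  [terminal]
27. n14.lab = 26  [len(B.cnt) + 24]
28. n16.val = 9  [9]
29. n16.pre = 22  [B.lab * 2 - 30]
30. n17.val = 12  [A₀.pre * -2 + 56]
31. n17.pre = 12  [A₀.val + 3]
32. n18.live = false  [terminal]
33. n17.env = -3  [A.pre - 15]
34. n17.acc = 21  [A.pre + 9]
35. n16.env = -9  [A₁.env + A₀.pre - 28]
36. n16.acc = 30  [A₀.pre + A₀.val - 1]
37. n19.val = 24  [A₀.env * 2 + 42]
38. n19.pre = -7  [-7]
39. n20.live = true  [terminal]
40. n21.val = 23  [A₀.val - 1]
41. n21.pre = 25  [(if h.live then A₀.val else A₀.pre) + 1]
42. n23.live = false  [terminal]
43. n24.live = true  [terminal]
44. n22.idx = 19  [19]
45. n22.val = 14  [14]
46. n22.live = 28  [28]
47. n25.live = "yk"  [terminal]
48. n21.env = 18  [S.val * 2 - 10]
49. n21.acc = -8  [S.live - 36]
50. n19.env = 4  [A₀.val * 3 - 68]
51. n19.acc = -3  [A₁.acc + 5]
52. n13.idx = -6  [A₀.env + 3]
53. n13.val = -2  [A₀.acc - 32]
54. n13.live = 28  [A₀.acc - 2]
55. n0.idx = 26  [S₁.live * -1 + 37]
56. n0.val = 3  [3]
57. n0.live = -6  [S₂.idx + S₁.live - 11]

23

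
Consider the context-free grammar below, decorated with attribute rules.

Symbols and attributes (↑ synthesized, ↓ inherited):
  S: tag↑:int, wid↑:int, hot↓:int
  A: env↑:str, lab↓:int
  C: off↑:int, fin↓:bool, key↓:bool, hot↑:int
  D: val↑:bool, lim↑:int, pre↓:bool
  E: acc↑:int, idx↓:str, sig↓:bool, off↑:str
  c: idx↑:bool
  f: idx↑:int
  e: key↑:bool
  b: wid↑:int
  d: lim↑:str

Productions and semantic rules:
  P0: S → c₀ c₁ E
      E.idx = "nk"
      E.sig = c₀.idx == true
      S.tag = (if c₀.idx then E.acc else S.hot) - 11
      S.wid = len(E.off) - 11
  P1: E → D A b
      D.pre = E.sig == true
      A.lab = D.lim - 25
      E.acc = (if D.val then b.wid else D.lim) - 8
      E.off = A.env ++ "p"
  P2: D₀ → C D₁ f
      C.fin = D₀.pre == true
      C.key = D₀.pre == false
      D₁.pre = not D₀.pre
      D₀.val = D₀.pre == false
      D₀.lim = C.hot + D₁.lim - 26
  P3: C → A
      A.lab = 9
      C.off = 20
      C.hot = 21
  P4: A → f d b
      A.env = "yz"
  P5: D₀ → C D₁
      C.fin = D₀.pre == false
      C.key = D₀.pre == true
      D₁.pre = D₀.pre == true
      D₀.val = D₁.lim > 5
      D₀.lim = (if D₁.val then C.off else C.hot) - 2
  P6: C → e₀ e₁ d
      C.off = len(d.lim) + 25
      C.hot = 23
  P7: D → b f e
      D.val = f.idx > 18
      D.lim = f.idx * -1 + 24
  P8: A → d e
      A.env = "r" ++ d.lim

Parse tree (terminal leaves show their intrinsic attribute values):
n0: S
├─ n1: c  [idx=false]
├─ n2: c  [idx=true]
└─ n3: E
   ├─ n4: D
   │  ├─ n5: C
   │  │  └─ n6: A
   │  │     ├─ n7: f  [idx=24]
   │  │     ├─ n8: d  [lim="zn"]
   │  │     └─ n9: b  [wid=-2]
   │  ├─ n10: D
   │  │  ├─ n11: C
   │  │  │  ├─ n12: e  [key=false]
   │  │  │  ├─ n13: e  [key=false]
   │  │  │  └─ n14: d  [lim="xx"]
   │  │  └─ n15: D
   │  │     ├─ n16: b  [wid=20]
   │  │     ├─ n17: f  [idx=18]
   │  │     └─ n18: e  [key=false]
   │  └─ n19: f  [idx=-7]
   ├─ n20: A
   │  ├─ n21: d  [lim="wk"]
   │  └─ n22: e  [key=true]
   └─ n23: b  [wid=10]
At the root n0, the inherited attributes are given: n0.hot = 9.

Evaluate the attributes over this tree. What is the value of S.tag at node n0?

-2

1. n0.hot = 9  [given at root]
2. n1.idx = false  [terminal]
3. n2.idx = true  [terminal]
4. n3.idx = "nk"  ["nk"]
5. n3.sig = false  [c₀.idx == true]
6. n4.pre = false  [E.sig == true]
7. n5.fin = false  [D₀.pre == true]
8. n5.key = true  [D₀.pre == false]
9. n6.lab = 9  [9]
10. n7.idx = 24  [terminal]
11. n8.lim = "zn"  [terminal]
12. n9.wid = -2  [terminal]
13. n6.env = "yz"  ["yz"]
14. n5.off = 20  [20]
15. n5.hot = 21  [21]
16. n10.pre = true  [not D₀.pre]
17. n11.fin = false  [D₀.pre == false]
18. n11.key = true  [D₀.pre == true]
19. n12.key = false  [terminal]
20. n13.key = false  [terminal]
21. n14.lim = "xx"  [terminal]
22. n11.off = 27  [len(d.lim) + 25]
23. n11.hot = 23  [23]
24. n15.pre = true  [D₀.pre == true]
25. n16.wid = 20  [terminal]
26. n17.idx = 18  [terminal]
27. n18.key = false  [terminal]
28. n15.val = false  [f.idx > 18]
29. n15.lim = 6  [f.idx * -1 + 24]
30. n10.val = true  [D₁.lim > 5]
31. n10.lim = 21  [(if D₁.val then C.off else C.hot) - 2]
32. n19.idx = -7  [terminal]
33. n4.val = true  [D₀.pre == false]
34. n4.lim = 16  [C.hot + D₁.lim - 26]
35. n20.lab = -9  [D.lim - 25]
36. n21.lim = "wk"  [terminal]
37. n22.key = true  [terminal]
38. n20.env = "rwk"  ["r" ++ d.lim]
39. n23.wid = 10  [terminal]
40. n3.acc = 2  [(if D.val then b.wid else D.lim) - 8]
41. n3.off = "rwkp"  [A.env ++ "p"]
42. n0.tag = -2  [(if c₀.idx then E.acc else S.hot) - 11]
43. n0.wid = -7  [len(E.off) - 11]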